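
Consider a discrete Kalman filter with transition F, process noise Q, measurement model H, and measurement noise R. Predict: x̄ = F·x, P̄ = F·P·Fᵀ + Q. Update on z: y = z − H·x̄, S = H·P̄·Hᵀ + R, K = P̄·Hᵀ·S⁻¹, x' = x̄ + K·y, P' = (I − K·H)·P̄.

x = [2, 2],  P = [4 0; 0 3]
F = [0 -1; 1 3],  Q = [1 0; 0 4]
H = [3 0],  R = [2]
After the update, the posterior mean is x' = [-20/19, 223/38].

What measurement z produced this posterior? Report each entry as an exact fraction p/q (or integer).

x̄ = F·x = [-2, 8]
P̄ = F·P·Fᵀ + Q = [4 -9; -9 35]
S = H·P̄·Hᵀ + R = [38]
K = P̄·Hᵀ·S⁻¹ = [6/19; -27/38]
x' − x̄ = [18/19, -81/38] = K·y
y = (KᵀK)⁻¹·Kᵀ·(x' − x̄) = [3]
z = y + H·x̄ = [3] + [-6] = [-3]

z = [-3]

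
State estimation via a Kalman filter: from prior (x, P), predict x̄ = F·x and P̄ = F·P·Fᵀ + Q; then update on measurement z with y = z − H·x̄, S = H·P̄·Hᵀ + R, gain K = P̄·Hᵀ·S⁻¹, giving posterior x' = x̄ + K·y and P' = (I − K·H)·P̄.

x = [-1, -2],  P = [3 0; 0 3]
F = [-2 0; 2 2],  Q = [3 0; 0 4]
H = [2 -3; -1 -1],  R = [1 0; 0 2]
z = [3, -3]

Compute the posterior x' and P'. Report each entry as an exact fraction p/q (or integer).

x̄ = F·x = [2, -6]
P̄ = F·P·Fᵀ + Q = [15 -12; -12 28]
y = z − H·x̄ = [-19, -7]
S = H·P̄·Hᵀ + R = [457 42; 42 21]
K = P̄·Hᵀ·S⁻¹ = [72/373 -1381/2611; -76/373 -2776/7833]
x' = x̄ + K·y = [759/373, 394/1119]
P' = (I − K·H)·P̄ = [1758/2611 1004/2611; 1004/2611 2540/7833]

x' = [759/373, 394/1119]
P' = [1758/2611 1004/2611; 1004/2611 2540/7833]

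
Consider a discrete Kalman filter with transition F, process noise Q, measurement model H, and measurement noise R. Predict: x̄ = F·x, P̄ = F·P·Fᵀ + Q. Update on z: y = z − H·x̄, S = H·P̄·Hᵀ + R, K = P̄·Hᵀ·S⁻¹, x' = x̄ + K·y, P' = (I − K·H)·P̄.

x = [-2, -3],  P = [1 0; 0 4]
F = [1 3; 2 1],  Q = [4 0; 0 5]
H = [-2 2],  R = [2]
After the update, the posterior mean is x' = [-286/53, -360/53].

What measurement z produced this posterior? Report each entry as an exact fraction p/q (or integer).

x̄ = F·x = [-11, -7]
P̄ = F·P·Fᵀ + Q = [41 14; 14 13]
S = H·P̄·Hᵀ + R = [106]
K = P̄·Hᵀ·S⁻¹ = [-27/53; -1/53]
x' − x̄ = [297/53, 11/53] = K·y
y = (KᵀK)⁻¹·Kᵀ·(x' − x̄) = [-11]
z = y + H·x̄ = [-11] + [8] = [-3]

z = [-3]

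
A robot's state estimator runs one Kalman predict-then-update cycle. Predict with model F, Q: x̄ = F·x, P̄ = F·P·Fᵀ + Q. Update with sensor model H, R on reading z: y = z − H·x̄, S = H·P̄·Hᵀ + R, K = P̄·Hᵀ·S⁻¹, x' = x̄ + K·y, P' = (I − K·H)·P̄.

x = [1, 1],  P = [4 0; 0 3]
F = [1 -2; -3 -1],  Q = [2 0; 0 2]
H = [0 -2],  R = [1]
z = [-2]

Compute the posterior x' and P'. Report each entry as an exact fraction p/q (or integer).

x' = [-19/11, 32/33]
P' = [942/55 -2/55; -2/55 41/165]

x̄ = F·x = [-1, -4]
P̄ = F·P·Fᵀ + Q = [18 -6; -6 41]
y = z − H·x̄ = [-10]
S = H·P̄·Hᵀ + R = [165]
K = P̄·Hᵀ·S⁻¹ = [4/55; -82/165]
x' = x̄ + K·y = [-19/11, 32/33]
P' = (I − K·H)·P̄ = [942/55 -2/55; -2/55 41/165]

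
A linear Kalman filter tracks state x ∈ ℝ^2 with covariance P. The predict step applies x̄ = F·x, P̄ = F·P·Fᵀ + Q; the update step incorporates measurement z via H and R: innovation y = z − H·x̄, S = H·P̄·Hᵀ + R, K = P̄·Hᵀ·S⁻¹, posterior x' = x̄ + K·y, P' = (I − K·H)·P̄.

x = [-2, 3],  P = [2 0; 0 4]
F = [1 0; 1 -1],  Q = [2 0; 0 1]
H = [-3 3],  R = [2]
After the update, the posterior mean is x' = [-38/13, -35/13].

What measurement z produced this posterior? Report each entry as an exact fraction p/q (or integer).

z = [1]

x̄ = F·x = [-2, -5]
P̄ = F·P·Fᵀ + Q = [4 2; 2 7]
S = H·P̄·Hᵀ + R = [65]
K = P̄·Hᵀ·S⁻¹ = [-6/65; 3/13]
x' − x̄ = [-12/13, 30/13] = K·y
y = (KᵀK)⁻¹·Kᵀ·(x' − x̄) = [10]
z = y + H·x̄ = [10] + [-9] = [1]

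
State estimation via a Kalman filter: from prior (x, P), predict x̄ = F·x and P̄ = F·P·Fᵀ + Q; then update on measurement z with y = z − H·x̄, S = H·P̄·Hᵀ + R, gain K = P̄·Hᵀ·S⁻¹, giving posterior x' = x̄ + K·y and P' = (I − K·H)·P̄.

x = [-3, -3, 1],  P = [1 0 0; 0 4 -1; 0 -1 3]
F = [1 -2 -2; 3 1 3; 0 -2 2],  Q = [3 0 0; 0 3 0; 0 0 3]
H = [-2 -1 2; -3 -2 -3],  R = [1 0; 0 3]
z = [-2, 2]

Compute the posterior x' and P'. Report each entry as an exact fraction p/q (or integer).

x̄ = F·x = [1, -9, 8]
P̄ = F·P·Fᵀ + Q = [24 -15 4; -15 37 14; 4 14 39]
y = z − H·x̄ = [-25, 11]
S = H·P̄·Hᵀ + R = [142 -135; -135 778]
K = P̄·Hᵀ·S⁻¹ = [-26740/92251 -11043/92251; 6753/92251 -7247/92251; 22373/92251 -14734/92251]
x' = x̄ + K·y = [639278/92251, -1078801/92251, 16609/92251]
P' = (I − K·H)·P̄ = [949202/92251 -1606278/92251 132693/92251; -1606278/92251 2756937/92251 -224433/92251; 132693/92251 -224433/92251 31663/92251]

x' = [639278/92251, -1078801/92251, 16609/92251]
P' = [949202/92251 -1606278/92251 132693/92251; -1606278/92251 2756937/92251 -224433/92251; 132693/92251 -224433/92251 31663/92251]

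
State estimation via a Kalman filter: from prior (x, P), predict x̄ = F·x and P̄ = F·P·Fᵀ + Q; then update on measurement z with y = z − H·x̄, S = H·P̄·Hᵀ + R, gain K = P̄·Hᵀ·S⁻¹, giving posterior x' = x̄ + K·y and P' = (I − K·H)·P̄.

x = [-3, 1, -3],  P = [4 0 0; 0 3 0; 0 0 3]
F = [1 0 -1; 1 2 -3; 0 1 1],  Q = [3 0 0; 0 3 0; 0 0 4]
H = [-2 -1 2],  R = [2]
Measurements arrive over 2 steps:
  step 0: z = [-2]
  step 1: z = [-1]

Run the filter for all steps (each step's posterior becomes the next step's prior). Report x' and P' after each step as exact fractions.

step 0: x̄ = F·x = [0, 8, -2]
step 0: P̄ = F·P·Fᵀ + Q = [10 13 -3; 13 46 -3; -3 -3 10]
step 0: y = z − H·x̄ = [10]
step 0: S = H·P̄·Hᵀ + R = [216]
step 0: K = P̄·Hᵀ·S⁻¹ = [-13/72; -13/36; 29/216]
step 0: x' = x̄ + K·y = [-65/36, 79/18, -71/108]
step 0: P' = (I − K·H)·P̄ = [71/24 -13/12 161/72; -13/12 107/6 269/36; 161/72 269/36 1319/216]
step 1: x̄ = F·x = [-31/27, 161/18, 403/108]
step 1: P̄ = F·P·Fᵀ + Q = [205/27 -43/9 -671/54; -43/9 149/6 397/36; -671/54 397/36 9263/216]
step 1: y = z − H·x̄ = [-49/27]
step 1: S = H·P̄·Hᵀ + R = [7153/27]
step 1: K = P̄·Hᵀ·S⁻¹ = [-952/7153; 183/7153; 2689/7153]
step 1: x' = x̄ + K·y = [-6485/7153, 127295/14306, 87245/28612]
step 1: P' = (I − K·H)·P̄ = [20743/7153 -27723/7153 11859/14306; -27723/7153 352785/14306 242625/28612; 11859/14306 242625/28612 311573/57224]

step 0: x' = [-65/36, 79/18, -71/108], P' = [71/24 -13/12 161/72; -13/12 107/6 269/36; 161/72 269/36 1319/216]
step 1: x' = [-6485/7153, 127295/14306, 87245/28612], P' = [20743/7153 -27723/7153 11859/14306; -27723/7153 352785/14306 242625/28612; 11859/14306 242625/28612 311573/57224]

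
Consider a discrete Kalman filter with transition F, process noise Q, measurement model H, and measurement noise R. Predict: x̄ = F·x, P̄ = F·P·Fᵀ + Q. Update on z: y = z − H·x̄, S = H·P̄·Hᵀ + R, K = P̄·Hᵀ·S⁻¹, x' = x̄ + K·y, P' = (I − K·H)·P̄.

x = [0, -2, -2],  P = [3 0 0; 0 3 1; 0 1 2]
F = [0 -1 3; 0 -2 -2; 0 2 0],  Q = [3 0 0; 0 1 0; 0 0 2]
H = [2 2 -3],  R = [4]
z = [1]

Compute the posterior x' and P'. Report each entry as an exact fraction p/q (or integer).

x' = [-1012/215, 21/5, -157/215]
P' = [3742/215 -66/5 592/215; -66/5 59/5 -6/5; 592/215 -6/5 272/215]

x̄ = F·x = [-4, 8, -4]
P̄ = F·P·Fᵀ + Q = [18 -10 0; -10 29 -16; 0 -16 14]
y = z − H·x̄ = [-19]
S = H·P̄·Hᵀ + R = [430]
K = P̄·Hᵀ·S⁻¹ = [8/215; 1/5; -37/215]
x' = x̄ + K·y = [-1012/215, 21/5, -157/215]
P' = (I − K·H)·P̄ = [3742/215 -66/5 592/215; -66/5 59/5 -6/5; 592/215 -6/5 272/215]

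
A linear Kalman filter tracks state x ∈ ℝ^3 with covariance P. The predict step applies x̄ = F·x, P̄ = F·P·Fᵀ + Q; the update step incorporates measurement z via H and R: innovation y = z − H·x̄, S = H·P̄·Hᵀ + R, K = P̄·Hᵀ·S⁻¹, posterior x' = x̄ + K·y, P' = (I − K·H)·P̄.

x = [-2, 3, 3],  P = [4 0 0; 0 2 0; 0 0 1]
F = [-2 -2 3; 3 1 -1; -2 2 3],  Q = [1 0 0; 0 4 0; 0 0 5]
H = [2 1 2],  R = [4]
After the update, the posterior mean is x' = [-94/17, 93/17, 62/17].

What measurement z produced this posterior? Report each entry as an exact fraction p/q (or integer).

x̄ = F·x = [7, -6, 19]
P̄ = F·P·Fᵀ + Q = [34 -31 17; -31 43 -23; 17 -23 38]
S = H·P̄·Hᵀ + R = [255]
K = P̄·Hᵀ·S⁻¹ = [71/255; -13/51; 29/85]
x' − x̄ = [-213/17, 195/17, -261/17] = K·y
y = (KᵀK)⁻¹·Kᵀ·(x' − x̄) = [-45]
z = y + H·x̄ = [-45] + [46] = [1]

z = [1]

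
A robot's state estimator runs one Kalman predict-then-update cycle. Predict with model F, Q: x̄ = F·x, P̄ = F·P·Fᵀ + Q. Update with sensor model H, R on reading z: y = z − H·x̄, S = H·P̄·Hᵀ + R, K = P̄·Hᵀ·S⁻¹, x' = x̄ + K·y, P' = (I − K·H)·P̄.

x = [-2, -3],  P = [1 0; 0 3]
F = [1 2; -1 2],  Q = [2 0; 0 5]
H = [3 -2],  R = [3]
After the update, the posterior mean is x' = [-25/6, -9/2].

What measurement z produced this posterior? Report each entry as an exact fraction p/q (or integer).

x̄ = F·x = [-8, -4]
P̄ = F·P·Fᵀ + Q = [15 11; 11 18]
S = H·P̄·Hᵀ + R = [78]
K = P̄·Hᵀ·S⁻¹ = [23/78; -1/26]
x' − x̄ = [23/6, -1/2] = K·y
y = (KᵀK)⁻¹·Kᵀ·(x' − x̄) = [13]
z = y + H·x̄ = [13] + [-16] = [-3]

z = [-3]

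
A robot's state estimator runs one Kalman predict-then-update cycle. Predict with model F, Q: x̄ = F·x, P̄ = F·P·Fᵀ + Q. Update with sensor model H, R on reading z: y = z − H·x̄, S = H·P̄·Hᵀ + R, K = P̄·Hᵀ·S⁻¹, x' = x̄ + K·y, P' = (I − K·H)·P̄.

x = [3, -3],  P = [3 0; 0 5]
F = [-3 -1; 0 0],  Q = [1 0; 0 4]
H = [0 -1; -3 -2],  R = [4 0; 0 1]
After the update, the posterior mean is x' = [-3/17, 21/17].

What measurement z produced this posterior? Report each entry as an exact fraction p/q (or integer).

x̄ = F·x = [-6, 0]
P̄ = F·P·Fᵀ + Q = [33 0; 0 4]
S = H·P̄·Hᵀ + R = [8 8; 8 314]
K = P̄·Hᵀ·S⁻¹ = [11/34 -11/34; -149/306 -2/153]
x' − x̄ = [99/17, 21/17] = K·y
y = (KᵀK)⁻¹·Kᵀ·(x' − x̄) = [-2, -20]
z = y + H·x̄ = [-2, -20] + [0, 18] = [-2, -2]

z = [-2, -2]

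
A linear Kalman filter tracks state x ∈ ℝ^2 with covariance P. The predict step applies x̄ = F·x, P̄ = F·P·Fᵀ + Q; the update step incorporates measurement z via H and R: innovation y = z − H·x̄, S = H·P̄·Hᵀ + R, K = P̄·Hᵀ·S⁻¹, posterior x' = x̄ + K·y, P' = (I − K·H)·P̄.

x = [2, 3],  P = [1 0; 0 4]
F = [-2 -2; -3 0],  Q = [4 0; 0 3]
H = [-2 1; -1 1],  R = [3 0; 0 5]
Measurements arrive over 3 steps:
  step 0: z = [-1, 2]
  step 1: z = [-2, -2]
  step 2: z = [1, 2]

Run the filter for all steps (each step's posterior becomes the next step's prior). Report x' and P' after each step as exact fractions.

step 0: x' = [-32/23, -606/253], P' = [72/23 102/23; 102/23 1992/253]
step 1: x' = [504188/391403, 94692/391403], P' = [1414812/391403 1956432/391403; 1956432/391403 3274917/391403]
step 2: x' = [-855905816/651637693, -805465245/651637693], P' = [2403423312/651637693 3332060232/651637693; 3332060232/651637693 5566990467/651637693]

step 0: x̄ = F·x = [-10, -6]
step 0: P̄ = F·P·Fᵀ + Q = [24 6; 6 12]
step 0: y = z − H·x̄ = [-15, -2]
step 0: S = H·P̄·Hᵀ + R = [87 42; 42 29]
step 0: K = P̄·Hᵀ·S⁻¹ = [-14/23 6/23; -84/253 174/253]
step 0: x' = x̄ + K·y = [-32/23, -606/253]
step 0: P' = (I − K·H)·P̄ = [72/23 102/23; 102/23 1992/253]
step 1: x̄ = F·x = [1916/253, 96/23]
step 1: P̄ = F·P·Fᵀ + Q = [21124/253 1044/23; 1044/23 717/23]
step 1: y = z − H·x̄ = [2270/253, 354/253]
step 1: S = H·P̄·Hᵀ + R = [47206/253 15683/253; 15683/253 7308/253]
step 1: K = P̄·Hᵀ·S⁻¹ = [-291064/391403 108324/391403; -212649/391403 263697/391403]
step 1: x' = x̄ + K·y = [504188/391403, 94692/391403]
step 1: P' = (I − K·H)·P̄ = [1414812/391403 1956432/391403; 1956432/391403 3274917/391403]
step 2: x̄ = F·x = [-1197760/391403, -1512564/391403]
step 2: P̄ = F·P·Fᵀ + Q = [35975984/391403 20227464/391403; 20227464/391403 13907517/391403]
step 2: y = z − H·x̄ = [-491553/391403, 1097610/391403]
step 2: S = H·P̄·Hᵀ + R = [78075806/391403 25177093/391403; 25177093/391403 11385588/391403]
step 2: K = P̄·Hᵀ·S⁻¹ = [-491595464/651637693 185727384/651637693; -365709999/651637693 446986047/651637693]
step 2: x' = x̄ + K·y = [-855905816/651637693, -805465245/651637693]
step 2: P' = (I − K·H)·P̄ = [2403423312/651637693 3332060232/651637693; 3332060232/651637693 5566990467/651637693]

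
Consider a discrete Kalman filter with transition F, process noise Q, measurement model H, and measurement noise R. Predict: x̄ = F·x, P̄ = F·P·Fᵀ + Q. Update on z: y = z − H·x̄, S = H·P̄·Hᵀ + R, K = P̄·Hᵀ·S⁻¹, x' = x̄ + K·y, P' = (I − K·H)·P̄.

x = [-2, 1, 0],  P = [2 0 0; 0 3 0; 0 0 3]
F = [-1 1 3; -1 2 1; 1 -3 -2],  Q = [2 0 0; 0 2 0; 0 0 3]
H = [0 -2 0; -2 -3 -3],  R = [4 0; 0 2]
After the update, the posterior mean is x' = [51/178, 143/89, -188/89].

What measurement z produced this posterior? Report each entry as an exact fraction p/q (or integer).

x̄ = F·x = [3, 4, -5]
P̄ = F·P·Fᵀ + Q = [34 17 -29; 17 19 -26; -29 -26 44]
S = H·P̄·Hᵀ + R = [80 26; 26 93]
K = P̄·Hᵀ·S⁻¹ = [-1165/3382 -419/1691; -799/1691 -13/1691; 1183/1691 -258/1691]
x' − x̄ = [-483/178, -213/89, 257/89] = K·y
y = (KᵀK)⁻¹·Kᵀ·(x' − x̄) = [5, 4]
z = y + H·x̄ = [5, 4] + [-8, -3] = [-3, 1]

z = [-3, 1]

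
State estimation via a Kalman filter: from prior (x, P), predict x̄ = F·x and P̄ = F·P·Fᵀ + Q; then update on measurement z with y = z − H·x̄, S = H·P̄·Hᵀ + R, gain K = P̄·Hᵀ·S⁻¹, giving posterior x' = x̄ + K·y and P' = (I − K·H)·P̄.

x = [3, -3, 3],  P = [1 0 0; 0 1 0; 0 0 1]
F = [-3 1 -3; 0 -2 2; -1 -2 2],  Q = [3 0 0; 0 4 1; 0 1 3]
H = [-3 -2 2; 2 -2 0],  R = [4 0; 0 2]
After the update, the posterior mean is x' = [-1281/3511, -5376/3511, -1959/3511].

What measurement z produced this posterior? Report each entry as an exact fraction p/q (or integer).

z = [3, 3]

x̄ = F·x = [-21, 12, 9]
P̄ = F·P·Fᵀ + Q = [22 -8 -5; -8 12 9; -5 9 12]
S = H·P̄·Hᵀ + R = [190 -156; -156 202]
K = P̄·Hᵀ·S⁻¹ = [-690/3511 510/3511; -651/3511 -1198/3511; -63/7022 -511/3511]
x' − x̄ = [72450/3511, -47508/3511, -33558/3511] = K·y
y = (KᵀK)⁻¹·Kᵀ·(x' − x̄) = [-54, 69]
z = y + H·x̄ = [-54, 69] + [57, -66] = [3, 3]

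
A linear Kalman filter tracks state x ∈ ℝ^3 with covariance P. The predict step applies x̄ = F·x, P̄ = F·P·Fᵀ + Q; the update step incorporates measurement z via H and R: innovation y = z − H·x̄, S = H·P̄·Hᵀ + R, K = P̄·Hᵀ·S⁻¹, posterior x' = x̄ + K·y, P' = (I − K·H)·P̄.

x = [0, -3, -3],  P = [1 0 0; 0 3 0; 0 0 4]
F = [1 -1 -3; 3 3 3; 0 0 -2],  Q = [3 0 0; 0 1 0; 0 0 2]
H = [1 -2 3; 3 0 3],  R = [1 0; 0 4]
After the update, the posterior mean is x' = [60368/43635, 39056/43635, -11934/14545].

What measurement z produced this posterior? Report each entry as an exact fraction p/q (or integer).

z = [-3, 2]

x̄ = F·x = [12, -18, 6]
P̄ = F·P·Fᵀ + Q = [43 -42 24; -42 73 -24; 24 -24 18]
S = H·P̄·Hᵀ + R = [1098 975; 975 985]
K = P̄·Hᵀ·S⁻¹ = [8/26181 8891/43635; -12610/26181 12032/43635; 28/2909 1722/14545]
x' − x̄ = [-463252/43635, 824486/43635, -99204/14545] = K·y
y = (KᵀK)⁻¹·Kᵀ·(x' − x̄) = [-69, -52]
z = y + H·x̄ = [-69, -52] + [66, 54] = [-3, 2]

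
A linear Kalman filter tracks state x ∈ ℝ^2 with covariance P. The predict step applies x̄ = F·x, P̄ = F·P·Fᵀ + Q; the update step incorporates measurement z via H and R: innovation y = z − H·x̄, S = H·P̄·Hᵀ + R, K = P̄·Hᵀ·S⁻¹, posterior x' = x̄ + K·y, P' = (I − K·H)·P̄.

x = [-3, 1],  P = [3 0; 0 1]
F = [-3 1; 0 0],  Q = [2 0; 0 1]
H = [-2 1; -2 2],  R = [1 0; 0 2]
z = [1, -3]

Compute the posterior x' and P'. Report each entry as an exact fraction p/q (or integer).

x̄ = F·x = [10, 0]
P̄ = F·P·Fᵀ + Q = [30 0; 0 1]
y = z − H·x̄ = [21, 17]
S = H·P̄·Hᵀ + R = [122 122; 122 126]
K = P̄·Hᵀ·S⁻¹ = [-30/61 0; -59/244 1/4]
x' = x̄ + K·y = [-20/61, -101/122]
P' = (I − K·H)·P̄ = [30/61 30/61; 30/61 181/244]

x' = [-20/61, -101/122]
P' = [30/61 30/61; 30/61 181/244]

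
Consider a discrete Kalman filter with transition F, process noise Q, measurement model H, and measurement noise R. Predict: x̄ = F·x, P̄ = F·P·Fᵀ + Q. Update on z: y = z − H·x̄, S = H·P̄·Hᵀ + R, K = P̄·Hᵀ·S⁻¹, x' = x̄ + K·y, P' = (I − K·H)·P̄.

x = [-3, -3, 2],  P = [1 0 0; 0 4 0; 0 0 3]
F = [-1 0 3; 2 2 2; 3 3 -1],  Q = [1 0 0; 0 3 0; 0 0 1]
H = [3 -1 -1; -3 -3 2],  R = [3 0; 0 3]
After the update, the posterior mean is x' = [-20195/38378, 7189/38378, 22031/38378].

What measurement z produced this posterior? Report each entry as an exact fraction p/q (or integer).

x̄ = F·x = [9, -8, -20]
P̄ = F·P·Fᵀ + Q = [29 16 -12; 16 35 24; -12 24 49]
S = H·P̄·Hᵀ + R = [372 -434; -434 919]
K = P̄·Hᵀ·S⁻¹ = [7271/153512 -373/2476; -55679/153512 -707/2476; -73263/153512 -391/2476]
x' − x̄ = [-365597/38378, 314213/38378, 789591/38378] = K·y
y = (KᵀK)⁻¹·Kᵀ·(x' − x̄) = [-58, 45]
z = y + H·x̄ = [-58, 45] + [55, -43] = [-3, 2]

z = [-3, 2]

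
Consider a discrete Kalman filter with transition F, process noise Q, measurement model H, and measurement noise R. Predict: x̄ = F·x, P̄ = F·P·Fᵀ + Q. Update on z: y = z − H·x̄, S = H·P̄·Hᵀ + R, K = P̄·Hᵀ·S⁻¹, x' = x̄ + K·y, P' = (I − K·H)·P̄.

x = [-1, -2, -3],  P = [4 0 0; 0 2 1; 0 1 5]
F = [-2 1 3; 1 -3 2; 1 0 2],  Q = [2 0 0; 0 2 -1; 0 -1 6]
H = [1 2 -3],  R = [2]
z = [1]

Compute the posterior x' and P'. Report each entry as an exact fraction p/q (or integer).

x̄ = F·x = [-9, -1, -7]
P̄ = F·P·Fᵀ + Q = [71 9 24; 9 32 17; 24 17 30]
y = z − H·x̄ = [-9]
S = H·P̄·Hᵀ + R = [159]
K = P̄·Hᵀ·S⁻¹ = [17/159; 22/159; -32/159]
x' = x̄ + K·y = [-528/53, -119/53, -275/53]
P' = (I − K·H)·P̄ = [11000/159 1057/159 4360/159; 1057/159 4604/159 3407/159; 4360/159 3407/159 3746/159]

x' = [-528/53, -119/53, -275/53]
P' = [11000/159 1057/159 4360/159; 1057/159 4604/159 3407/159; 4360/159 3407/159 3746/159]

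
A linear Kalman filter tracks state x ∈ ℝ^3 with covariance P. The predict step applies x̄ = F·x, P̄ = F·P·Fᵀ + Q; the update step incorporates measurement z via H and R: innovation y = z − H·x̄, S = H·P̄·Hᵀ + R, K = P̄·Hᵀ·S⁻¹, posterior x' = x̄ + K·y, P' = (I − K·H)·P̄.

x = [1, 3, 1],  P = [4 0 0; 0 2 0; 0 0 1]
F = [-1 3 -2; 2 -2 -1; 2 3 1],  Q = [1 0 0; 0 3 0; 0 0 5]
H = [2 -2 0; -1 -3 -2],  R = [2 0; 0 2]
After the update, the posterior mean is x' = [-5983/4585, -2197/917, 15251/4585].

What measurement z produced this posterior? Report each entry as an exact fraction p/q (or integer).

x̄ = F·x = [6, -5, 12]
P̄ = F·P·Fᵀ + Q = [27 -18 8; -18 28 3; 8 3 40]
S = H·P̄·Hᵀ + R = [366 166; 166 401]
K = P̄·Hᵀ·S⁻¹ = [17132/59605 -5457/59605; -2494/11921 -1108/11921; 10056/59605 -18581/59605]
x' − x̄ = [-33493/4585, 2388/917, -39769/4585] = K·y
y = (KᵀK)⁻¹·Kᵀ·(x' − x̄) = [-20, 17]
z = y + H·x̄ = [-20, 17] + [22, -15] = [2, 2]

z = [2, 2]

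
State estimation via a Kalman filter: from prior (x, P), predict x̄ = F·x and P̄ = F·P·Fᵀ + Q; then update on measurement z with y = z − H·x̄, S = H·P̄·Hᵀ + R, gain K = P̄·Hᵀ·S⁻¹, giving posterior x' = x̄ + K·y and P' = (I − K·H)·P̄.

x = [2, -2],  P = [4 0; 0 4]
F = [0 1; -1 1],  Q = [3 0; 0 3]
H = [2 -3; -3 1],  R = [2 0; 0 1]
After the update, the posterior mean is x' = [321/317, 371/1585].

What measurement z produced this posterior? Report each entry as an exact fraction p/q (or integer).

x̄ = F·x = [-2, -4]
P̄ = F·P·Fᵀ + Q = [7 4; 4 11]
S = H·P̄·Hᵀ + R = [81 -31; -31 51]
K = P̄·Hᵀ·S⁻¹ = [-85/634 -263/634; -653/1585 -428/1585]
x' − x̄ = [955/317, 6711/1585] = K·y
y = (KᵀK)⁻¹·Kᵀ·(x' − x̄) = [-7, -5]
z = y + H·x̄ = [-7, -5] + [8, 2] = [1, -3]

z = [1, -3]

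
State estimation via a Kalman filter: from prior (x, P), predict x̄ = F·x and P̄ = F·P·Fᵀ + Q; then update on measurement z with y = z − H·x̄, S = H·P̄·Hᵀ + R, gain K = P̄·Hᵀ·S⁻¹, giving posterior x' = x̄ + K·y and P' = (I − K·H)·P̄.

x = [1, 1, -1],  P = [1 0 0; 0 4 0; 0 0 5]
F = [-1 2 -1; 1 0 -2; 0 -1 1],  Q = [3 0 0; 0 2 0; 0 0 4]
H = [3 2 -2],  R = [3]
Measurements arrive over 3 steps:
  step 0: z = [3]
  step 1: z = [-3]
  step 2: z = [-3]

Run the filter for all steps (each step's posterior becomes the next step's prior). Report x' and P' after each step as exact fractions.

step 0: x' = [-115/716, 939/716, -327/716], P' = [3739/716 -4623/716 807/716; -4623/716 7819/716 745/716; 807/716 745/716 2083/716]
step 1: x' = [-555901/346378, 210014/173189, 96205/346378], P' = [1167824/173189 -2951043/346378 205353/173189; -2951043/346378 4746117/346378 333003/346378; 205353/173189 333003/346378 504453/173189]
step 2: x' = [93792544/206584949, -19465485/11166754, 174775413/413169898], P' = [1439157600/206584949 -49357154/5583377 245948836/206584949; -49357154/5583377 79068609/5583377 10657695/11166754; 245948836/206584949 10657695/11166754 1203462441/413169898]

step 0: x̄ = F·x = [2, 3, -2]
step 0: P̄ = F·P·Fᵀ + Q = [25 9 -13; 9 23 -10; -13 -10 13]
step 0: y = z − H·x̄ = [-13]
step 0: S = H·P̄·Hᵀ + R = [716]
step 0: K = P̄·Hᵀ·S⁻¹ = [119/716; 93/716; -85/716]
step 0: x' = x̄ + K·y = [-115/716, 939/716, -327/716]
step 0: P' = (I − K·H)·P̄ = [3739/716 -4623/716 807/716; -4623/716 7819/716 745/716; 807/716 745/716 2083/716]
step 1: x̄ = F·x = [580/179, 539/716, -633/358]
step 1: P̄ = F·P·Fᵀ + Q = [14093/179 -2748/179 -5229/179; -2748/179 10275/716 1377/358; -5229/179 1377/358 2819/179]
step 1: y = z − H·x̄ = [-6359/358]
step 1: S = H·P̄·Hᵀ + R = [173189/179]
step 1: K = P̄·Hᵀ·S⁻¹ = [47241/173189; -8967/346378; -19948/173189]
step 1: x' = x̄ + K·y = [-555901/346378, 210014/173189, 96205/346378]
step 1: P' = (I − K·H)·P̄ = [1167824/173189 -2951043/346378 205353/173189; -2951043/346378 4746117/346378 333003/346378; 205353/173189 333003/346378 504453/173189]
step 2: x̄ = F·x = [649876/173189, -748311/346378, -323823/346378]
step 2: P̄ = F·P·Fᵀ + Q = [17330864/173189 -3570614/173189 -6431940/173189; -3570614/173189 2710602/173189 2009943/346378; -6431940/173189 2009943/346378 6474529/346378]
step 2: y = z − H·x̄ = [-2044707/173189]
step 2: S = H·P̄·Hᵀ + R = [206584949/173189]
step 2: K = P̄·Hᵀ·S⁻¹ = [57715244/206584949; -197313/5583377; -23760406/206584949]
step 2: x' = x̄ + K·y = [93792544/206584949, -19465485/11166754, 174775413/413169898]
step 2: P' = (I − K·H)·P̄ = [1439157600/206584949 -49357154/5583377 245948836/206584949; -49357154/5583377 79068609/5583377 10657695/11166754; 245948836/206584949 10657695/11166754 1203462441/413169898]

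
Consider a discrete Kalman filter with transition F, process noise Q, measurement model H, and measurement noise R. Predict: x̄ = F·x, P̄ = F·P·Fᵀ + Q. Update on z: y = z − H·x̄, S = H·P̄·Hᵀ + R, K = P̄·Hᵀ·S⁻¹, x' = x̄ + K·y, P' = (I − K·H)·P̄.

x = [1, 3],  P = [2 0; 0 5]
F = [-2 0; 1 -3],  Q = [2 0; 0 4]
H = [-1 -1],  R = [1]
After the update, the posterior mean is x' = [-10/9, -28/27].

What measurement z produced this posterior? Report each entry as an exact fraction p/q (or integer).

z = [2]

x̄ = F·x = [-2, -8]
P̄ = F·P·Fᵀ + Q = [10 -4; -4 51]
S = H·P̄·Hᵀ + R = [54]
K = P̄·Hᵀ·S⁻¹ = [-1/9; -47/54]
x' − x̄ = [8/9, 188/27] = K·y
y = (KᵀK)⁻¹·Kᵀ·(x' − x̄) = [-8]
z = y + H·x̄ = [-8] + [10] = [2]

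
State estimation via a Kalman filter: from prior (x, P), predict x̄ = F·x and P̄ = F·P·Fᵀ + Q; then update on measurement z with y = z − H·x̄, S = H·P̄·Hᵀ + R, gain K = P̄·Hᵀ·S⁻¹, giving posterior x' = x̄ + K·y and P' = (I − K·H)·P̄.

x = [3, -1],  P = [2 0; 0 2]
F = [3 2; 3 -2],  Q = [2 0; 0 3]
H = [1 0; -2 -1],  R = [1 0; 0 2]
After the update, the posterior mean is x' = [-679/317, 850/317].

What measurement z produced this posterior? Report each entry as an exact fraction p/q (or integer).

x̄ = F·x = [7, 11]
P̄ = F·P·Fᵀ + Q = [28 10; 10 29]
S = H·P̄·Hᵀ + R = [29 -66; -66 183]
K = P̄·Hᵀ·S⁻¹ = [256/317 -22/317; -468/317 -761/951]
x' − x̄ = [-2898/317, -2637/317] = K·y
y = (KᵀK)⁻¹·Kᵀ·(x' − x̄) = [-9, 27]
z = y + H·x̄ = [-9, 27] + [7, -25] = [-2, 2]

z = [-2, 2]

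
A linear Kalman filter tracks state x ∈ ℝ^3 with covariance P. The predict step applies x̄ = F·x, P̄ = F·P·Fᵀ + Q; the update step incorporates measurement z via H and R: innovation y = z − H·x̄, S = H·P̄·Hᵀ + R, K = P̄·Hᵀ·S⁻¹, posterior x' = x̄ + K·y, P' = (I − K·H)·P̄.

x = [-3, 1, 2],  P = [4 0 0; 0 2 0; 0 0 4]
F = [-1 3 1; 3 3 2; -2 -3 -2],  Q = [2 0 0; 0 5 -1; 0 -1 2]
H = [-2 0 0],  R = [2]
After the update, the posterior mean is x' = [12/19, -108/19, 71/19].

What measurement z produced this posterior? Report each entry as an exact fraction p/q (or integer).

x̄ = F·x = [8, -2, -1]
P̄ = F·P·Fᵀ + Q = [28 14 -18; 14 75 -59; -18 -59 52]
S = H·P̄·Hᵀ + R = [114]
K = P̄·Hᵀ·S⁻¹ = [-28/57; -14/57; 6/19]
x' − x̄ = [-140/19, -70/19, 90/19] = K·y
y = (KᵀK)⁻¹·Kᵀ·(x' − x̄) = [15]
z = y + H·x̄ = [15] + [-16] = [-1]

z = [-1]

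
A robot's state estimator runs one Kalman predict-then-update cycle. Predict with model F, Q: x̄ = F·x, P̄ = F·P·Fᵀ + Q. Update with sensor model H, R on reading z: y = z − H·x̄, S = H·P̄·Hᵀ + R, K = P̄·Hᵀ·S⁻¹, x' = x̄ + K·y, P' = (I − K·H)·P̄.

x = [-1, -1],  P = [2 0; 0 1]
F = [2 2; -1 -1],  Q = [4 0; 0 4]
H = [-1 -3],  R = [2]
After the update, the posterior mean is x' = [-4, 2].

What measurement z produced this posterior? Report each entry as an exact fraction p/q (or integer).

x̄ = F·x = [-4, 2]
P̄ = F·P·Fᵀ + Q = [16 -6; -6 7]
S = H·P̄·Hᵀ + R = [45]
K = P̄·Hᵀ·S⁻¹ = [2/45; -1/3]
x' − x̄ = [0, 0] = K·y
y = (KᵀK)⁻¹·Kᵀ·(x' − x̄) = [0]
z = y + H·x̄ = [0] + [-2] = [-2]

z = [-2]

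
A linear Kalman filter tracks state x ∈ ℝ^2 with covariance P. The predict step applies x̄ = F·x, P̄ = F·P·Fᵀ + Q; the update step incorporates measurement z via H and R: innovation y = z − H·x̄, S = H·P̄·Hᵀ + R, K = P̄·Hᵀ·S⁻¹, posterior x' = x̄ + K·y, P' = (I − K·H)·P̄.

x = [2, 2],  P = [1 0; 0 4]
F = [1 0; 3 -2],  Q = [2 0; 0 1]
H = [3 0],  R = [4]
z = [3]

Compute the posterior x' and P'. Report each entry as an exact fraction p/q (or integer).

x' = [35/31, 35/31]
P' = [12/31 12/31; 12/31 725/31]

x̄ = F·x = [2, 2]
P̄ = F·P·Fᵀ + Q = [3 3; 3 26]
y = z − H·x̄ = [-3]
S = H·P̄·Hᵀ + R = [31]
K = P̄·Hᵀ·S⁻¹ = [9/31; 9/31]
x' = x̄ + K·y = [35/31, 35/31]
P' = (I − K·H)·P̄ = [12/31 12/31; 12/31 725/31]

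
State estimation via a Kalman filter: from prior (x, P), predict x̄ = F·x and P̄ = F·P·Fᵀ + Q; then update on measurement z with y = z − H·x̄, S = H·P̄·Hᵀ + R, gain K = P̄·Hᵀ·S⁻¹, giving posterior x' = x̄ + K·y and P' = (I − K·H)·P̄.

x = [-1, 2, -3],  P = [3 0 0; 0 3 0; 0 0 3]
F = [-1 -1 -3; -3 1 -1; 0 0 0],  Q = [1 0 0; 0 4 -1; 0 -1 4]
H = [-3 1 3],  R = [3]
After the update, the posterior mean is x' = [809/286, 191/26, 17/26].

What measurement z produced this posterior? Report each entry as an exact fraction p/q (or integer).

x̄ = F·x = [8, 8, 0]
P̄ = F·P·Fᵀ + Q = [34 15 0; 15 37 -1; 0 -1 4]
S = H·P̄·Hᵀ + R = [286]
K = P̄·Hᵀ·S⁻¹ = [-87/286; -1/26; 1/26]
x' − x̄ = [-1479/286, -17/26, 17/26] = K·y
y = (KᵀK)⁻¹·Kᵀ·(x' − x̄) = [17]
z = y + H·x̄ = [17] + [-16] = [1]

z = [1]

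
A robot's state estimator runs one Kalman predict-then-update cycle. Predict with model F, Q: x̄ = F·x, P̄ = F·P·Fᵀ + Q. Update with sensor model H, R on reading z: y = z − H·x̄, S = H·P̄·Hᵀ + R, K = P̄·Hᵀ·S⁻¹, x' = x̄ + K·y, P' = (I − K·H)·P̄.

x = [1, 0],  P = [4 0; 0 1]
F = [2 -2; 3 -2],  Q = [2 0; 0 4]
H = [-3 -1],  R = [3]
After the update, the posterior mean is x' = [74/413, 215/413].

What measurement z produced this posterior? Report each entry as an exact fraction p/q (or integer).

z = [-1]

x̄ = F·x = [2, 3]
P̄ = F·P·Fᵀ + Q = [22 28; 28 44]
S = H·P̄·Hᵀ + R = [413]
K = P̄·Hᵀ·S⁻¹ = [-94/413; -128/413]
x' − x̄ = [-752/413, -1024/413] = K·y
y = (KᵀK)⁻¹·Kᵀ·(x' − x̄) = [8]
z = y + H·x̄ = [8] + [-9] = [-1]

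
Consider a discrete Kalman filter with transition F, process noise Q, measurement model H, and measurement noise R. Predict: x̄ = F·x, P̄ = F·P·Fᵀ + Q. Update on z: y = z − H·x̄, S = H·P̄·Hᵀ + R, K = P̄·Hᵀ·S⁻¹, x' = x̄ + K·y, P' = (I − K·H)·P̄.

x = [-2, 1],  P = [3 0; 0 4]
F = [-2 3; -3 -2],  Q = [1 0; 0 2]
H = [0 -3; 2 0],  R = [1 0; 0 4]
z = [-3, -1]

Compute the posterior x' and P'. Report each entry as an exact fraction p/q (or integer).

x̄ = F·x = [7, 4]
P̄ = F·P·Fᵀ + Q = [49 -6; -6 45]
y = z − H·x̄ = [9, -15]
S = H·P̄·Hᵀ + R = [406 36; 36 200]
K = P̄·Hᵀ·S⁻¹ = [9/9988 9785/19976; -3321/9988 -3/19976]
x' = x̄ + K·y = [-6781/19976, 20171/19976]
P' = (I − K·H)·P̄ = [9785/9988 -3/9988; -3/9988 1107/9988]

x' = [-6781/19976, 20171/19976]
P' = [9785/9988 -3/9988; -3/9988 1107/9988]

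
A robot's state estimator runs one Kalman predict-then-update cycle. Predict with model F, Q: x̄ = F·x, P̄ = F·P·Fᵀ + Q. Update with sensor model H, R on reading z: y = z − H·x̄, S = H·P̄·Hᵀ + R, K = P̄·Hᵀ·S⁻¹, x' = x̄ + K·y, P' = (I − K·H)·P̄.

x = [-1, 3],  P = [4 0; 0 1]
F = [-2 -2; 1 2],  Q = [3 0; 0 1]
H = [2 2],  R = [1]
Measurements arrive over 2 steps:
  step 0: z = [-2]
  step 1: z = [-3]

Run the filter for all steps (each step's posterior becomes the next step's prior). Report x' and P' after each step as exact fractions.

step 0: x' = [-20/3, 63/11], P' = [25/3 -8; -8 87/11]
step 1: x' = [-832/1661, -1390/1661], P' = [4819/1661 -4698/1661; -4698/1661 4984/1661]

step 0: x̄ = F·x = [-4, 5]
step 0: P̄ = F·P·Fᵀ + Q = [23 -12; -12 9]
step 0: y = z − H·x̄ = [-4]
step 0: S = H·P̄·Hᵀ + R = [33]
step 0: K = P̄·Hᵀ·S⁻¹ = [2/3; -2/11]
step 0: x' = x̄ + K·y = [-20/3, 63/11]
step 0: P' = (I − K·H)·P̄ = [25/3 -8; -8 87/11]
step 1: x̄ = F·x = [62/33, 158/33]
step 1: P̄ = F·P·Fᵀ + Q = [131/33 -10/33; -10/33 296/33]
step 1: y = z − H·x̄ = [-49/3]
step 1: S = H·P̄·Hᵀ + R = [151/3]
step 1: K = P̄·Hᵀ·S⁻¹ = [22/151; 52/151]
step 1: x' = x̄ + K·y = [-832/1661, -1390/1661]
step 1: P' = (I − K·H)·P̄ = [4819/1661 -4698/1661; -4698/1661 4984/1661]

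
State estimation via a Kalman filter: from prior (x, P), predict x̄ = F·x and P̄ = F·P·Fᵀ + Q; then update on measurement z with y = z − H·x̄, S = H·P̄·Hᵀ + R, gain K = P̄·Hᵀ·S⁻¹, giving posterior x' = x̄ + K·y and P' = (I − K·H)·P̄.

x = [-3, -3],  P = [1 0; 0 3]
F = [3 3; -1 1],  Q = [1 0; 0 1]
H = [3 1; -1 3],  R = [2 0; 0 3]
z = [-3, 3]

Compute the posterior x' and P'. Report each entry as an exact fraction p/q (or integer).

x̄ = F·x = [-18, 0]
P̄ = F·P·Fᵀ + Q = [37 6; 6 5]
y = z − H·x̄ = [51, -15]
S = H·P̄·Hᵀ + R = [376 -48; -48 49]
K = P̄·Hᵀ·S⁻¹ = [4821/16120 -191/2015; 1559/16120 561/2015]
x' = x̄ + K·y = [-21369/16120, 12189/16120]
P' = (I − K·H)·P̄ = [3351/16120 -411/16120; -411/16120 4351/16120]

x' = [-21369/16120, 12189/16120]
P' = [3351/16120 -411/16120; -411/16120 4351/16120]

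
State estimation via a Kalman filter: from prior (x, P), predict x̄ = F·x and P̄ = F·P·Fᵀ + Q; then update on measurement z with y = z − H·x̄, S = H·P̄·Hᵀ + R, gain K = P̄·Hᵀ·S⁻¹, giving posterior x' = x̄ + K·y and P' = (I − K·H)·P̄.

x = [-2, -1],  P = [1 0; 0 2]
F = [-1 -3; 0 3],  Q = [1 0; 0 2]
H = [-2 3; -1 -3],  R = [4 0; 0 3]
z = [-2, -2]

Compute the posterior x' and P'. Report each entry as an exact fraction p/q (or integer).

x̄ = F·x = [5, -3]
P̄ = F·P·Fᵀ + Q = [20 -18; -18 20]
y = z − H·x̄ = [17, -6]
S = H·P̄·Hᵀ + R = [480 -194; -194 95]
K = P̄·Hᵀ·S⁻¹ = [-1167/3982 -479/1991; 243/1991 -384/1991]
x' = x̄ + K·y = [529/362, 42/181]
P' = (I − K·H)·P̄ = [1257/1991 60/1991; 60/1991 364/1991]

x' = [529/362, 42/181]
P' = [1257/1991 60/1991; 60/1991 364/1991]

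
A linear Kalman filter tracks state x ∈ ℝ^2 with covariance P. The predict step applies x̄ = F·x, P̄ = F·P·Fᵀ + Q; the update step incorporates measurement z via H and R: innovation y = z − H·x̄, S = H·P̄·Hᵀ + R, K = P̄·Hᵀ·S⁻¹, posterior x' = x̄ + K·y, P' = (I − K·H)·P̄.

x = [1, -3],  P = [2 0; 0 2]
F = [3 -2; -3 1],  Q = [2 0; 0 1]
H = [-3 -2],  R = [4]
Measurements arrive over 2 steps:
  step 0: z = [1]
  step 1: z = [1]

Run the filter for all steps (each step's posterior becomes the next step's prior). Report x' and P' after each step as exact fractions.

step 0: x' = [11/19, -18/19], P' = [132/19 -178/19; -178/19 255/19]
step 1: x' = [-3141/5017, 2327/5017], P' = [29444/5017 -37620/5017; -37620/5017 51590/5017]

step 0: x̄ = F·x = [9, -6]
step 0: P̄ = F·P·Fᵀ + Q = [28 -22; -22 21]
step 0: y = z − H·x̄ = [16]
step 0: S = H·P̄·Hᵀ + R = [76]
step 0: K = P̄·Hᵀ·S⁻¹ = [-10/19; 6/19]
step 0: x' = x̄ + K·y = [11/19, -18/19]
step 0: P' = (I − K·H)·P̄ = [132/19 -178/19; -178/19 255/19]
step 1: x̄ = F·x = [69/19, -51/19]
step 1: P̄ = F·P·Fᵀ + Q = [4382/19 -3300/19; -3300/19 2530/19]
step 1: y = z − H·x̄ = [124/19]
step 1: S = H·P̄·Hᵀ + R = [10034/19]
step 1: K = P̄·Hᵀ·S⁻¹ = [-3273/5017; 2420/5017]
step 1: x' = x̄ + K·y = [-3141/5017, 2327/5017]
step 1: P' = (I − K·H)·P̄ = [29444/5017 -37620/5017; -37620/5017 51590/5017]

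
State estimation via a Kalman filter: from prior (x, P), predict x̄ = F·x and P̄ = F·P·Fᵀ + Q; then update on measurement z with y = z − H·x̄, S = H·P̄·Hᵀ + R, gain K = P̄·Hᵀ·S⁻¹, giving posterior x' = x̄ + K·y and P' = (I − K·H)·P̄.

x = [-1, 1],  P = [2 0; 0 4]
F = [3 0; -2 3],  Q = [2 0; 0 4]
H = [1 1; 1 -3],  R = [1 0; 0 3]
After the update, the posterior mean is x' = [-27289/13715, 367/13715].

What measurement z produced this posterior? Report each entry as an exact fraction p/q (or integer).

z = [-2, -2]

x̄ = F·x = [-3, 5]
P̄ = F·P·Fᵀ + Q = [20 -12; -12 48]
S = H·P̄·Hᵀ + R = [45 -100; -100 527]
K = P̄·Hᵀ·S⁻¹ = [9816/13715 664/2743; 3372/13715 -684/2743]
x' − x̄ = [13856/13715, -68208/13715] = K·y
y = (KᵀK)⁻¹·Kᵀ·(x' − x̄) = [-4, 16]
z = y + H·x̄ = [-4, 16] + [2, -18] = [-2, -2]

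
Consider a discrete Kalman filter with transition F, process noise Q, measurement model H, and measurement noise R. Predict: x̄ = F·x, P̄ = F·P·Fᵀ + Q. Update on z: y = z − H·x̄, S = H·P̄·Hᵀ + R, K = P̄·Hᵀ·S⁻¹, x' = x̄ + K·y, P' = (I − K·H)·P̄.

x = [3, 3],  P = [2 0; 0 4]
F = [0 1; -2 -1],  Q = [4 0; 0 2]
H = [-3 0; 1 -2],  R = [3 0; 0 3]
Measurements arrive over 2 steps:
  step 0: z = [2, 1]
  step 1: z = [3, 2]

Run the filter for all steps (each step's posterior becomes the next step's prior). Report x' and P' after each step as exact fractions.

step 0: x̄ = F·x = [3, -9]
step 0: P̄ = F·P·Fᵀ + Q = [8 -4; -4 14]
step 0: y = z − H·x̄ = [11, -20]
step 0: S = H·P̄·Hᵀ + R = [75 -48; -48 83]
step 0: K = P̄·Hᵀ·S⁻¹ = [-408/1307 16/1307; -180/1307 -608/1307]
step 0: x' = x̄ + K·y = [-887/1307, -1583/1307]
step 0: P' = (I − K·H)·P̄ = [408/1307 180/1307; 180/1307 1002/1307]
step 1: x̄ = F·x = [-1583/1307, 3357/1307]
step 1: P̄ = F·P·Fᵀ + Q = [6230/1307 -1362/1307; -1362/1307 5968/1307]
step 1: y = z − H·x̄ = [-828/1307, 10911/1307]
step 1: S = H·P̄·Hᵀ + R = [59991/1307 -26862/1307; -26862/1307 39471/1307]
step 1: K = P̄·Hᵀ·S⁻¹ = [-126802/419877 8954/419877; -49970/419877 -175466/419877]
step 1: x' = x̄ + K·y = [-117821/139959, -118237/139959]
step 1: P' = (I − K·H)·P̄ = [126802/419877 49970/419877; 49970/419877 288184/419877]

step 0: x' = [-887/1307, -1583/1307], P' = [408/1307 180/1307; 180/1307 1002/1307]
step 1: x' = [-117821/139959, -118237/139959], P' = [126802/419877 49970/419877; 49970/419877 288184/419877]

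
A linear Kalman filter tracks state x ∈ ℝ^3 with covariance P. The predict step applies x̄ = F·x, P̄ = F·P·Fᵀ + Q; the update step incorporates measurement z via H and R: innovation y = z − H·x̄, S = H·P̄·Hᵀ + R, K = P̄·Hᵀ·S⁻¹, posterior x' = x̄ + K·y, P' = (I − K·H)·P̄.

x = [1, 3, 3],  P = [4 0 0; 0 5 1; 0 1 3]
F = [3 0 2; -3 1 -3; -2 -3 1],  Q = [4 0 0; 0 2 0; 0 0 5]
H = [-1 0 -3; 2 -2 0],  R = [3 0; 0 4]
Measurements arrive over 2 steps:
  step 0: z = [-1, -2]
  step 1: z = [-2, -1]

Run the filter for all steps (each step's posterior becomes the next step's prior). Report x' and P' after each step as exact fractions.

step 0: x' = [-34315/52817, 13945/52817, 27257/52817], P' = [113100/52817 88224/52817 -40014/52817; 88224/52817 115926/52817 -31723/52817; -40014/52817 -31723/52817 63209/105634]
step 1: x' = [-495511301/1435680263, 270510995/1435680263, 2230766331/2871360526], P' = [2933709576/1435680263 2182280796/1435680263 -1030089918/1435680263; 2182280796/1435680263 2821004102/1435680263 -772604519/1435680263; -1030089918/1435680263 -772604519/1435680263 834908850/1435680263]

step 0: x̄ = F·x = [9, -9, -8]
step 0: P̄ = F·P·Fᵀ + Q = [52 -52 -24; -52 64 10; -24 10 63]
step 0: y = z − H·x̄ = [-16, -38]
step 0: S = H·P̄·Hᵀ + R = [478 -4; -4 884]
step 0: K = P̄·Hᵀ·S⁻¹ = [2314/52817 12438/52817; 2315/52817 -13851/52817; -36533/105634 -8291/105634]
step 0: x' = x̄ + K·y = [-34315/52817, 13945/52817, 27257/52817]
step 0: P' = (I − K·H)·P̄ = [113100/52817 88224/52817 -40014/52817; 88224/52817 115926/52817 -31723/52817; -40014/52817 -31723/52817 63209/105634]
step 1: x̄ = F·x = [-48431/52817, 35119/52817, 54052/52817]
step 1: P̄ = F·P·Fᵀ + Q = [875418/52817 -406091/52817 -1179055/52817; -406091/52817 929285/105634 832609/105634; -1179055/52817 832609/105634 6401011/105634]
step 1: y = z − H·x̄ = [8091/52817, 114283/52817]
step 1: S = H·P̄·Hᵀ + R = [45528177/105634 7009139/52817; 7009139/52817 8820238/52817]
step 1: K = P̄·Hᵀ·S⁻¹ = [52186726/1435680263 375714390/1435680263; 45177587/1435680263 -319361653/1435680263; -491545544/1435680263 -257485399/2871360526]
step 1: x' = x̄ + K·y = [-495511301/1435680263, 270510995/1435680263, 2230766331/2871360526]
step 1: P' = (I − K·H)·P̄ = [2933709576/1435680263 2182280796/1435680263 -1030089918/1435680263; 2182280796/1435680263 2821004102/1435680263 -772604519/1435680263; -1030089918/1435680263 -772604519/1435680263 834908850/1435680263]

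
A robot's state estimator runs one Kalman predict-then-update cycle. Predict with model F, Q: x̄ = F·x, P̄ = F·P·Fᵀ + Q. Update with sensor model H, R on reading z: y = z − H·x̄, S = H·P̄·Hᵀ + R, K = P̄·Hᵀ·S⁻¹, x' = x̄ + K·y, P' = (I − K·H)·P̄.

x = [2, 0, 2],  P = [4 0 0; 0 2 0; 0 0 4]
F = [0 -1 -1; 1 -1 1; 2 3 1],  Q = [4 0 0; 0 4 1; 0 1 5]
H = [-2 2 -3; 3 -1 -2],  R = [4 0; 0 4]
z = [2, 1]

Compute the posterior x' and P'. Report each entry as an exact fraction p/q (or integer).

x̄ = F·x = [-2, 4, 6]
P̄ = F·P·Fᵀ + Q = [10 -2 -10; -2 14 7; -10 7 43]
y = z − H·x̄ = [8, 23]
S = H·P̄·Hᵀ + R = [299 197; 197 440]
K = P̄·Hᵀ·S⁻¹ = [-7604/92751 14366/92751; 3846/30917 -4111/30917; -17569/92751 -18062/92751]
x' = x̄ + K·y = [28028/30917, 59883/30917, 176/30917]
P' = (I − K·H)·P̄ = [226102/92751 128862/30917 117128/92751; 128862/30917 250758/30917 76136/30917; 117128/92751 76136/30917 97612/92751]

x' = [28028/30917, 59883/30917, 176/30917]
P' = [226102/92751 128862/30917 117128/92751; 128862/30917 250758/30917 76136/30917; 117128/92751 76136/30917 97612/92751]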